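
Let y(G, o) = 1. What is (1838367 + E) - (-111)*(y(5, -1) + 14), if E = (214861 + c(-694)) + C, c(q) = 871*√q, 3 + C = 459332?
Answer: 2514222 + 871*I*√694 ≈ 2.5142e+6 + 22946.0*I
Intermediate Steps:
C = 459329 (C = -3 + 459332 = 459329)
E = 674190 + 871*I*√694 (E = (214861 + 871*√(-694)) + 459329 = (214861 + 871*(I*√694)) + 459329 = (214861 + 871*I*√694) + 459329 = 674190 + 871*I*√694 ≈ 6.7419e+5 + 22946.0*I)
(1838367 + E) - (-111)*(y(5, -1) + 14) = (1838367 + (674190 + 871*I*√694)) - (-111)*(1 + 14) = (2512557 + 871*I*√694) - (-111)*15 = (2512557 + 871*I*√694) - 37*(-45) = (2512557 + 871*I*√694) + 1665 = 2514222 + 871*I*√694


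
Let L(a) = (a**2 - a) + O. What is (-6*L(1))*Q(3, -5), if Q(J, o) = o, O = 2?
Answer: 60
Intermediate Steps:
L(a) = 2 + a**2 - a (L(a) = (a**2 - a) + 2 = 2 + a**2 - a)
(-6*L(1))*Q(3, -5) = -6*(2 + 1**2 - 1*1)*(-5) = -6*(2 + 1 - 1)*(-5) = -6*2*(-5) = -12*(-5) = 60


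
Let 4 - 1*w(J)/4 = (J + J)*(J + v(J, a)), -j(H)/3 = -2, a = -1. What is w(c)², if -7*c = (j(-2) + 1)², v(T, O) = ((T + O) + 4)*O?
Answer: 23104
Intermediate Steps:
j(H) = 6 (j(H) = -3*(-2) = 6)
v(T, O) = O*(4 + O + T) (v(T, O) = ((O + T) + 4)*O = (4 + O + T)*O = O*(4 + O + T))
c = -7 (c = -(6 + 1)²/7 = -⅐*7² = -⅐*49 = -7)
w(J) = 16 + 24*J (w(J) = 16 - 4*(J + J)*(J - (4 - 1 + J)) = 16 - 4*2*J*(J - (3 + J)) = 16 - 4*2*J*(J + (-3 - J)) = 16 - 4*2*J*(-3) = 16 - (-24)*J = 16 + 24*J)
w(c)² = (16 + 24*(-7))² = (16 - 168)² = (-152)² = 23104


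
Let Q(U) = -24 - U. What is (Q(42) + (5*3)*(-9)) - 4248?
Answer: -4449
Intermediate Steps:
(Q(42) + (5*3)*(-9)) - 4248 = ((-24 - 1*42) + (5*3)*(-9)) - 4248 = ((-24 - 42) + 15*(-9)) - 4248 = (-66 - 135) - 4248 = -201 - 4248 = -4449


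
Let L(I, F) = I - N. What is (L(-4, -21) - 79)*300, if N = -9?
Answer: -22200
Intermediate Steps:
L(I, F) = 9 + I (L(I, F) = I - 1*(-9) = I + 9 = 9 + I)
(L(-4, -21) - 79)*300 = ((9 - 4) - 79)*300 = (5 - 79)*300 = -74*300 = -22200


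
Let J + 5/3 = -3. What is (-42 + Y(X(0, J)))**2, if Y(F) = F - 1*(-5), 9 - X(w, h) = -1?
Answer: 729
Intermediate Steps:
J = -14/3 (J = -5/3 - 3 = -14/3 ≈ -4.6667)
X(w, h) = 10 (X(w, h) = 9 - 1*(-1) = 9 + 1 = 10)
Y(F) = 5 + F (Y(F) = F + 5 = 5 + F)
(-42 + Y(X(0, J)))**2 = (-42 + (5 + 10))**2 = (-42 + 15)**2 = (-27)**2 = 729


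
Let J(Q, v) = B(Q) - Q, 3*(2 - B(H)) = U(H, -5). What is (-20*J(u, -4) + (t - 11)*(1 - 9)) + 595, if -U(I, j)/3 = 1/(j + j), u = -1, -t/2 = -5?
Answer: 545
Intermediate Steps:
t = 10 (t = -2*(-5) = 10)
U(I, j) = -3/(2*j) (U(I, j) = -3/(j + j) = -3*1/(2*j) = -3/(2*j))
B(H) = 19/10 (B(H) = 2 - (-1)/(2*(-5)) = 2 - (-1)*(-1)/(2*5) = 2 - 1/3*3/10 = 2 - 1/10 = 19/10)
J(Q, v) = 19/10 - Q
(-20*J(u, -4) + (t - 11)*(1 - 9)) + 595 = (-20*(19/10 - 1*(-1)) + (10 - 11)*(1 - 9)) + 595 = (-20*(19/10 + 1) - 1*(-8)) + 595 = (-20*29/10 + 8) + 595 = (-58 + 8) + 595 = -50 + 595 = 545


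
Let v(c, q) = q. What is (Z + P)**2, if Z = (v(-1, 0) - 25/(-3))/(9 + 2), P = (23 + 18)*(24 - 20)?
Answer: 29560969/1089 ≈ 27145.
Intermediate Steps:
P = 164 (P = 41*4 = 164)
Z = 25/33 (Z = (0 - 25/(-3))/(9 + 2) = (0 - 25*(-1/3))/11 = (0 + 25/3)*(1/11) = (25/3)*(1/11) = 25/33 ≈ 0.75758)
(Z + P)**2 = (25/33 + 164)**2 = (5437/33)**2 = 29560969/1089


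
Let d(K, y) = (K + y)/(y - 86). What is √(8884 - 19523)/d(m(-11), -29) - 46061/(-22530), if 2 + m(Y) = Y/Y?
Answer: 46061/22530 + 23*I*√10639/6 ≈ 2.0444 + 395.39*I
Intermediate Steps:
m(Y) = -1 (m(Y) = -2 + Y/Y = -2 + 1 = -1)
d(K, y) = (K + y)/(-86 + y)
√(8884 - 19523)/d(m(-11), -29) - 46061/(-22530) = √(8884 - 19523)/(((-1 - 29)/(-86 - 29))) - 46061/(-22530) = √(-10639)/((-30/(-115))) - 46061*(-1/22530) = (I*√10639)/((-1/115*(-30))) + 46061/22530 = (I*√10639)/(6/23) + 46061/22530 = (I*√10639)*(23/6) + 46061/22530 = 23*I*√10639/6 + 46061/22530 = 46061/22530 + 23*I*√10639/6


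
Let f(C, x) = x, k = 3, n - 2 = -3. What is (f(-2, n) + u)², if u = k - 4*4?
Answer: 196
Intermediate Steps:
n = -1 (n = 2 - 3 = -1)
u = -13 (u = 3 - 4*4 = 3 - 16 = -13)
(f(-2, n) + u)² = (-1 - 13)² = (-14)² = 196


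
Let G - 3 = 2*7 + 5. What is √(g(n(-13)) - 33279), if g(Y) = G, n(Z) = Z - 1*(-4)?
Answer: I*√33257 ≈ 182.36*I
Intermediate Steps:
G = 22 (G = 3 + (2*7 + 5) = 3 + (14 + 5) = 3 + 19 = 22)
n(Z) = 4 + Z (n(Z) = Z + 4 = 4 + Z)
g(Y) = 22
√(g(n(-13)) - 33279) = √(22 - 33279) = √(-33257) = I*√33257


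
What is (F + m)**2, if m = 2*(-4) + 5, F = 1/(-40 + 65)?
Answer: 5476/625 ≈ 8.7616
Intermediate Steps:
F = 1/25 ≈ 0.040000
m = -3 (m = -8 + 5 = -3)
(F + m)**2 = (1/25 - 3)**2 = (-74/25)**2 = 5476/625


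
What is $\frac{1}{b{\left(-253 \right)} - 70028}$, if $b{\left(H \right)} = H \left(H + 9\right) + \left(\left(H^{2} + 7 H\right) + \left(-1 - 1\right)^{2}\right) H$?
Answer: $- \frac{1}{15755522} \approx -6.347 \cdot 10^{-8}$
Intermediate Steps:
$b{\left(H \right)} = H \left(9 + H\right) + H \left(4 + H^{2} + 7 H\right)$ ($b{\left(H \right)} = H \left(9 + H\right) + \left(\left(H^{2} + 7 H\right) + \left(-2\right)^{2}\right) H = H \left(9 + H\right) + \left(\left(H^{2} + 7 H\right) + 4\right) H = H \left(9 + H\right) + \left(4 + H^{2} + 7 H\right) H = H \left(9 + H\right) + H \left(4 + H^{2} + 7 H\right)$)
$\frac{1}{b{\left(-253 \right)} - 70028} = \frac{1}{- 253 \left(13 + \left(-253\right)^{2} + 8 \left(-253\right)\right) - 70028} = \frac{1}{- 253 \left(13 + 64009 - 2024\right) - 70028} = \frac{1}{\left(-253\right) 61998 - 70028} = \frac{1}{-15685494 - 70028} = \frac{1}{-15755522} = - \frac{1}{15755522}$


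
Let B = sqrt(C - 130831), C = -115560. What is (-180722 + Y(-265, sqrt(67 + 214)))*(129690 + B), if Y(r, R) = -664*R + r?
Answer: -(129690 + I*sqrt(246391))*(180987 + 664*sqrt(281)) ≈ -2.4916e+10 - 9.5363e+7*I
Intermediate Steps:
Y(r, R) = r - 664*R
B = I*sqrt(246391) (B = sqrt(-115560 - 130831) = sqrt(-246391) = I*sqrt(246391) ≈ 496.38*I)
(-180722 + Y(-265, sqrt(67 + 214)))*(129690 + B) = (-180722 + (-265 - 664*sqrt(67 + 214)))*(129690 + I*sqrt(246391)) = (-180722 + (-265 - 664*sqrt(281)))*(129690 + I*sqrt(246391)) = (-180987 - 664*sqrt(281))*(129690 + I*sqrt(246391))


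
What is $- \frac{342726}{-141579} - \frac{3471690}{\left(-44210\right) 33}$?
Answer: $\frac{11017018241}{2295042783} \approx 4.8004$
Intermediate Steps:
$- \frac{342726}{-141579} - \frac{3471690}{\left(-44210\right) 33} = \left(-342726\right) \left(- \frac{1}{141579}\right) - \frac{3471690}{-1458930} = \frac{114242}{47193} - - \frac{115723}{48631} = \frac{114242}{47193} + \frac{115723}{48631} = \frac{11017018241}{2295042783}$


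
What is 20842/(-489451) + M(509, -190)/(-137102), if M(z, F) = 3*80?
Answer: -1487474062/33552355501 ≈ -0.044333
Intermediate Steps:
M(z, F) = 240
20842/(-489451) + M(509, -190)/(-137102) = 20842/(-489451) + 240/(-137102) = 20842*(-1/489451) + 240*(-1/137102) = -20842/489451 - 120/68551 = -1487474062/33552355501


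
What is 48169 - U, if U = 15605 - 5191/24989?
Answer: 813746987/24989 ≈ 32564.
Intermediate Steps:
U = 389948154/24989 (U = 15605 - 5191*1/24989 = 15605 - 5191/24989 = 389948154/24989 ≈ 15605.)
48169 - U = 48169 - 1*389948154/24989 = 48169 - 389948154/24989 = 813746987/24989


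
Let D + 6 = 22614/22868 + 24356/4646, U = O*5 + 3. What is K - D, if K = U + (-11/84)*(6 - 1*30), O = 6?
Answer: 6676982799/185928274 ≈ 35.912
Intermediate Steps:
U = 33 (U = 6*5 + 3 = 30 + 3 = 33)
K = 253/7 (K = 33 + (-11/84)*(6 - 1*30) = 33 + (-11*1/84)*(6 - 30) = 33 - 11/84*(-24) = 33 + 22/7 = 253/7 ≈ 36.143)
D = 6142321/26561182 (D = -6 + (22614/22868 + 24356/4646) = -6 + (22614*(1/22868) + 24356*(1/4646)) = -6 + (11307/11434 + 12178/2323) = -6 + 165509413/26561182 = 6142321/26561182 ≈ 0.23125)
K - D = 253/7 - 1*6142321/26561182 = 253/7 - 6142321/26561182 = 6676982799/185928274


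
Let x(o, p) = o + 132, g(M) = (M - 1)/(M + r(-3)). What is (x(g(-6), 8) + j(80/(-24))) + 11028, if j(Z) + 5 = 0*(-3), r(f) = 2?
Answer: 44627/4 ≈ 11157.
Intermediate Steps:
g(M) = (-1 + M)/(2 + M) (g(M) = (M - 1)/(M + 2) = (-1 + M)/(2 + M))
x(o, p) = 132 + o
j(Z) = -5 (j(Z) = -5 + 0*(-3) = -5 + 0 = -5)
(x(g(-6), 8) + j(80/(-24))) + 11028 = ((132 + (-1 - 6)/(2 - 6)) - 5) + 11028 = ((132 - 7/(-4)) - 5) + 11028 = ((132 - ¼*(-7)) - 5) + 11028 = ((132 + 7/4) - 5) + 11028 = (535/4 - 5) + 11028 = 515/4 + 11028 = 44627/4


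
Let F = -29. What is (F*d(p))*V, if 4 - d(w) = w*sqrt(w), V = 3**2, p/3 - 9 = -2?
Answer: -1044 + 5481*sqrt(21) ≈ 24073.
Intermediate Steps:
p = 21 (p = 27 + 3*(-2) = 27 - 6 = 21)
V = 9
d(w) = 4 - w**(3/2) (d(w) = 4 - w*sqrt(w) = 4 - w**(3/2))
(F*d(p))*V = -29*(4 - 21**(3/2))*9 = -29*(4 - 21*sqrt(21))*9 = (-116 + 609*sqrt(21))*9 = -1044 + 5481*sqrt(21)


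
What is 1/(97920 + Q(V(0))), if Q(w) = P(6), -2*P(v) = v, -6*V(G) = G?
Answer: 1/97917 ≈ 1.0213e-5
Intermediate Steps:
V(G) = -G/6
P(v) = -v/2
Q(w) = -3 (Q(w) = -1/2*6 = -3)
1/(97920 + Q(V(0))) = 1/(97920 - 3) = 1/97917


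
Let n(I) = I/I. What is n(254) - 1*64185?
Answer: -64184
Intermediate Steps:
n(I) = 1
n(254) - 1*64185 = 1 - 1*64185 = 1 - 64185 = -64184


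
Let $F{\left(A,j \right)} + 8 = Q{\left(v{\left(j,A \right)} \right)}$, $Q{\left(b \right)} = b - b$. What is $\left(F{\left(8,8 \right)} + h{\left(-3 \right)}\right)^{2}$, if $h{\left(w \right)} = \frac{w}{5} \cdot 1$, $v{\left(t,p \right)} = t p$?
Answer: $\frac{1849}{25} \approx 73.96$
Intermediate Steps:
$v{\left(t,p \right)} = p t$
$Q{\left(b \right)} = 0$
$F{\left(A,j \right)} = -8$ ($F{\left(A,j \right)} = -8 + 0 = -8$)
$h{\left(w \right)} = \frac{w}{5}$ ($h{\left(w \right)} = \frac{w}{5} \cdot 1 = \frac{w}{5}$)
$\left(F{\left(8,8 \right)} + h{\left(-3 \right)}\right)^{2} = \left(-8 + \frac{1}{5} \left(-3\right)\right)^{2} = \left(-8 - \frac{3}{5}\right)^{2} = \left(- \frac{43}{5}\right)^{2} = \frac{1849}{25}$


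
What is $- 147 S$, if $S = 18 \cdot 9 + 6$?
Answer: $-24696$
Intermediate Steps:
$S = 168$ ($S = 162 + 6 = 168$)
$- 147 S = \left(-147\right) 168 = -24696$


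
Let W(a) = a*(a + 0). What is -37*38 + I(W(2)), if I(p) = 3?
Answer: -1403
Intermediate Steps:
W(a) = a² (W(a) = a*a = a²)
-37*38 + I(W(2)) = -37*38 + 3 = -1406 + 3 = -1403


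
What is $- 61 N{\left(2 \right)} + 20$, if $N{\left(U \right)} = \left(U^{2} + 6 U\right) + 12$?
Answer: $-1688$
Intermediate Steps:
$N{\left(U \right)} = 12 + U^{2} + 6 U$
$- 61 N{\left(2 \right)} + 20 = - 61 \left(12 + 2^{2} + 6 \cdot 2\right) + 20 = - 61 \left(12 + 4 + 12\right) + 20 = \left(-61\right) 28 + 20 = -1708 + 20 = -1688$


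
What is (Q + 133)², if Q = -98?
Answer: 1225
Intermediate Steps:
(Q + 133)² = (-98 + 133)² = 35² = 1225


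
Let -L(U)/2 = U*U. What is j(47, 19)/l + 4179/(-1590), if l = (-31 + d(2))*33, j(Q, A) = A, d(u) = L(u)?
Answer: -1802861/682110 ≈ -2.6431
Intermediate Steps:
L(U) = -2*U² (L(U) = -2*U*U = -2*U²)
d(u) = -2*u²
l = -1287 (l = (-31 - 2*2²)*33 = (-31 - 2*4)*33 = (-31 - 8)*33 = -39*33 = -1287)
j(47, 19)/l + 4179/(-1590) = 19/(-1287) + 4179/(-1590) = 19*(-1/1287) + 4179*(-1/1590) = -19/1287 - 1393/530 = -1802861/682110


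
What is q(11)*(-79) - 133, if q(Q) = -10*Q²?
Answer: 95457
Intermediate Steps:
q(11)*(-79) - 133 = -10*11²*(-79) - 133 = -10*121*(-79) - 133 = -1210*(-79) - 133 = 95590 - 133 = 95457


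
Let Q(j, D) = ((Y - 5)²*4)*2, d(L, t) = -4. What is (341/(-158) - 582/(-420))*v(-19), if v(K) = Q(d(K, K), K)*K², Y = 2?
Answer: -55518912/2765 ≈ -20079.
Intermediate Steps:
Q(j, D) = 72 (Q(j, D) = ((2 - 5)²*4)*2 = ((-3)²*4)*2 = (9*4)*2 = 36*2 = 72)
v(K) = 72*K²
(341/(-158) - 582/(-420))*v(-19) = (341/(-158) - 582/(-420))*(72*(-19)²) = (341*(-1/158) - 582*(-1/420))*(72*361) = (-341/158 + 97/70)*25992 = -2136/2765*25992 = -55518912/2765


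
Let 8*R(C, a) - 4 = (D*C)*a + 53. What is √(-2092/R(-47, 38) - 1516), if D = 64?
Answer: 2*I*√4946372876963/114247 ≈ 38.934*I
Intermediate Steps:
R(C, a) = 57/8 + 8*C*a (R(C, a) = ½ + ((64*C)*a + 53)/8 = ½ + (64*C*a + 53)/8 = ½ + (53 + 64*C*a)/8 = ½ + (53/8 + 8*C*a) = 57/8 + 8*C*a)
√(-2092/R(-47, 38) - 1516) = √(-2092/(57/8 + 8*(-47)*38) - 1516) = √(-2092/(57/8 - 14288) - 1516) = √(-2092/(-114247/8) - 1516) = √(-2092*(-8/114247) - 1516) = √(16736/114247 - 1516) = √(-173181716/114247) = 2*I*√4946372876963/114247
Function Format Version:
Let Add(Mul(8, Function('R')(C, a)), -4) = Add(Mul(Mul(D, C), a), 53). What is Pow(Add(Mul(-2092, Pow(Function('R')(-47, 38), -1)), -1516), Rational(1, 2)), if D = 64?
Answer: Mul(Rational(2, 114247), I, Pow(4946372876963, Rational(1, 2))) ≈ Mul(38.934, I)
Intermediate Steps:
Function('R')(C, a) = Add(Rational(57, 8), Mul(8, C, a)) (Function('R')(C, a) = Add(Rational(1, 2), Mul(Rational(1, 8), Add(Mul(Mul(64, C), a), 53))) = Add(Rational(1, 2), Mul(Rational(1, 8), Add(Mul(64, C, a), 53))) = Add(Rational(1, 2), Mul(Rational(1, 8), Add(53, Mul(64, C, a)))) = Add(Rational(1, 2), Add(Rational(53, 8), Mul(8, C, a))) = Add(Rational(57, 8), Mul(8, C, a)))
Pow(Add(Mul(-2092, Pow(Function('R')(-47, 38), -1)), -1516), Rational(1, 2)) = Pow(Add(Mul(-2092, Pow(Add(Rational(57, 8), Mul(8, -47, 38)), -1)), -1516), Rational(1, 2)) = Pow(Add(Mul(-2092, Pow(Add(Rational(57, 8), -14288), -1)), -1516), Rational(1, 2)) = Pow(Add(Mul(-2092, Pow(Rational(-114247, 8), -1)), -1516), Rational(1, 2)) = Pow(Add(Mul(-2092, Rational(-8, 114247)), -1516), Rational(1, 2)) = Pow(Add(Rational(16736, 114247), -1516), Rational(1, 2)) = Pow(Rational(-173181716, 114247), Rational(1, 2)) = Mul(Rational(2, 114247), I, Pow(4946372876963, Rational(1, 2)))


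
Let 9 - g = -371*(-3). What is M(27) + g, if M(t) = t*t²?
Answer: 18579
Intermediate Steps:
M(t) = t³
g = -1104 (g = 9 - (-1)*371*(-3) = 9 - (-1)*(-1113) = 9 - 1*1113 = 9 - 1113 = -1104)
M(27) + g = 27³ - 1104 = 19683 - 1104 = 18579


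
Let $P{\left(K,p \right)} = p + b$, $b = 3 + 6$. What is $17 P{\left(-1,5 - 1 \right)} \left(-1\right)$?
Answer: $-221$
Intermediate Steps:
$b = 9$
$P{\left(K,p \right)} = 9 + p$ ($P{\left(K,p \right)} = p + 9 = 9 + p$)
$17 P{\left(-1,5 - 1 \right)} \left(-1\right) = 17 \left(9 + \left(5 - 1\right)\right) \left(-1\right) = 17 \left(9 + 4\right) \left(-1\right) = 17 \cdot 13 \left(-1\right) = 221 \left(-1\right) = -221$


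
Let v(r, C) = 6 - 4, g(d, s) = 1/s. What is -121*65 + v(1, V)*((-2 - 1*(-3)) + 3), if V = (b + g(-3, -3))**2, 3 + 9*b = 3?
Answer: -7857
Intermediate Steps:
b = 0 (b = -1/3 + (1/9)*3 = -1/3 + 1/3 = 0)
V = 1/9 (V = (0 + 1/(-3))**2 = (0 - 1/3)**2 = (-1/3)**2 = 1/9 ≈ 0.11111)
v(r, C) = 2
-121*65 + v(1, V)*((-2 - 1*(-3)) + 3) = -121*65 + 2*((-2 - 1*(-3)) + 3) = -7865 + 2*((-2 + 3) + 3) = -7865 + 2*(1 + 3) = -7865 + 2*4 = -7865 + 8 = -7857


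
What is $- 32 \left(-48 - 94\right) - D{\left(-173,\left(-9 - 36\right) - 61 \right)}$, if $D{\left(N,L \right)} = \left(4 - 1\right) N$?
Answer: $5063$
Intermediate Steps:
$D{\left(N,L \right)} = 3 N$
$- 32 \left(-48 - 94\right) - D{\left(-173,\left(-9 - 36\right) - 61 \right)} = - 32 \left(-48 - 94\right) - 3 \left(-173\right) = \left(-32\right) \left(-142\right) - -519 = 4544 + 519 = 5063$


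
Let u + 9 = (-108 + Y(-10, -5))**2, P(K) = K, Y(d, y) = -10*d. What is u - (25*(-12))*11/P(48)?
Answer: 495/4 ≈ 123.75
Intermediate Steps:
u = 55 (u = -9 + (-108 - 10*(-10))**2 = -9 + (-108 + 100)**2 = -9 + (-8)**2 = -9 + 64 = 55)
u - (25*(-12))*11/P(48) = 55 - (25*(-12))*11/48 = 55 - (-300*11)/48 = 55 - (-3300)/48 = 55 - 1*(-275/4) = 55 + 275/4 = 495/4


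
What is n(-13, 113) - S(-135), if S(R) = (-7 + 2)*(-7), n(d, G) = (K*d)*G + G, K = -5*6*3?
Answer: 132288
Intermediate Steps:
K = -90 (K = -30*3 = -90)
n(d, G) = G - 90*G*d (n(d, G) = (-90*d)*G + G = -90*G*d + G = G - 90*G*d)
S(R) = 35 (S(R) = -5*(-7) = 35)
n(-13, 113) - S(-135) = 113*(1 - 90*(-13)) - 1*35 = 113*(1 + 1170) - 35 = 113*1171 - 35 = 132323 - 35 = 132288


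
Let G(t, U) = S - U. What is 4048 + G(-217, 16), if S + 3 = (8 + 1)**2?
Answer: 4110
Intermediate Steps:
S = 78 (S = -3 + (8 + 1)**2 = -3 + 9**2 = -3 + 81 = 78)
G(t, U) = 78 - U
4048 + G(-217, 16) = 4048 + (78 - 1*16) = 4048 + (78 - 16) = 4048 + 62 = 4110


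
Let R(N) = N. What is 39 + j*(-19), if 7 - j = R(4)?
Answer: -18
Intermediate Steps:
j = 3 (j = 7 - 1*4 = 7 - 4 = 3)
39 + j*(-19) = 39 + 3*(-19) = 39 - 57 = -18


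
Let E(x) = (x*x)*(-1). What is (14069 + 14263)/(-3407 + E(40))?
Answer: -9444/1669 ≈ -5.6585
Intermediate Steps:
E(x) = -x² (E(x) = x²*(-1) = -x²)
(14069 + 14263)/(-3407 + E(40)) = (14069 + 14263)/(-3407 - 1*40²) = 28332/(-3407 - 1*1600) = 28332/(-3407 - 1600) = 28332/(-5007) = 28332*(-1/5007) = -9444/1669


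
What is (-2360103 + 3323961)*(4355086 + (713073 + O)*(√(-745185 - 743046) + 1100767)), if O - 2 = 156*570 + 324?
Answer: 851251080713682222 + 2319964760106*I*√165359 ≈ 8.5125e+17 + 9.434e+14*I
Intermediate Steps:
O = 89246 (O = 2 + (156*570 + 324) = 2 + (88920 + 324) = 2 + 89244 = 89246)
(-2360103 + 3323961)*(4355086 + (713073 + O)*(√(-745185 - 743046) + 1100767)) = (-2360103 + 3323961)*(4355086 + (713073 + 89246)*(√(-745185 - 743046) + 1100767)) = 963858*(4355086 + 802319*(√(-1488231) + 1100767)) = 963858*(4355086 + 802319*(3*I*√165359 + 1100767)) = 963858*(4355086 + 802319*(1100767 + 3*I*√165359)) = 963858*(4355086 + (883166278673 + 2406957*I*√165359)) = 963858*(883170633759 + 2406957*I*√165359) = 851251080713682222 + 2319964760106*I*√165359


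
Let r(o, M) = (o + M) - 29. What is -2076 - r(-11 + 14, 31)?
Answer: -2081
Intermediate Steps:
r(o, M) = -29 + M + o (r(o, M) = (M + o) - 29 = -29 + M + o)
-2076 - r(-11 + 14, 31) = -2076 - (-29 + 31 + (-11 + 14)) = -2076 - (-29 + 31 + 3) = -2076 - 1*5 = -2076 - 5 = -2081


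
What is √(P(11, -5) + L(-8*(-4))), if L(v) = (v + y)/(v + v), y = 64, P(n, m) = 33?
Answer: √138/2 ≈ 5.8737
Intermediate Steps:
L(v) = (64 + v)/(2*v) (L(v) = (v + 64)/(v + v) = (64 + v)/((2*v)) = (64 + v)*(1/(2*v)) = (64 + v)/(2*v))
√(P(11, -5) + L(-8*(-4))) = √(33 + (64 - 8*(-4))/(2*((-8*(-4))))) = √(33 + (½)*(64 + 32)/32) = √(33 + (½)*(1/32)*96) = √(33 + 3/2) = √(69/2) = √138/2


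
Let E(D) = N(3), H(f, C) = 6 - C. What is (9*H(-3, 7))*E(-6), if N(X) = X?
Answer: -27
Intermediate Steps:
E(D) = 3
(9*H(-3, 7))*E(-6) = (9*(6 - 1*7))*3 = (9*(6 - 7))*3 = (9*(-1))*3 = -9*3 = -27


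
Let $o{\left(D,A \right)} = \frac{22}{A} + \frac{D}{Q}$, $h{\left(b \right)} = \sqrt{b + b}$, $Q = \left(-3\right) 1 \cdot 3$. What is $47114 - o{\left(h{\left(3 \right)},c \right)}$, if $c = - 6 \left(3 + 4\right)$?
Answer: $\frac{989405}{21} + \frac{\sqrt{6}}{9} \approx 47115.0$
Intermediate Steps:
$Q = -9$ ($Q = \left(-3\right) 3 = -9$)
$h{\left(b \right)} = \sqrt{2} \sqrt{b}$ ($h{\left(b \right)} = \sqrt{2 b} = \sqrt{2} \sqrt{b}$)
$c = -42$ ($c = \left(-6\right) 7 = -42$)
$o{\left(D,A \right)} = \frac{22}{A} - \frac{D}{9}$ ($o{\left(D,A \right)} = \frac{22}{A} + \frac{D}{-9} = \frac{22}{A} + D \left(- \frac{1}{9}\right) = \frac{22}{A} - \frac{D}{9}$)
$47114 - o{\left(h{\left(3 \right)},c \right)} = 47114 - \left(\frac{22}{-42} - \frac{\sqrt{2} \sqrt{3}}{9}\right) = 47114 - \left(22 \left(- \frac{1}{42}\right) - \frac{\sqrt{6}}{9}\right) = 47114 - \left(- \frac{11}{21} - \frac{\sqrt{6}}{9}\right) = 47114 + \left(\frac{11}{21} + \frac{\sqrt{6}}{9}\right) = \frac{989405}{21} + \frac{\sqrt{6}}{9}$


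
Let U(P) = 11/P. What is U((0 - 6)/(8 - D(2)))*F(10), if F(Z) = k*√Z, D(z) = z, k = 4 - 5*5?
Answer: 231*√10 ≈ 730.49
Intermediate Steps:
k = -21 (k = 4 - 25 = -21)
F(Z) = -21*√Z
U((0 - 6)/(8 - D(2)))*F(10) = (11/(((0 - 6)/(8 - 1*2))))*(-21*√10) = (11/((-6/(8 - 2))))*(-21*√10) = (11/((-6/6)))*(-21*√10) = (11/((-6*⅙)))*(-21*√10) = (11/(-1))*(-21*√10) = (11*(-1))*(-21*√10) = -(-231)*√10 = 231*√10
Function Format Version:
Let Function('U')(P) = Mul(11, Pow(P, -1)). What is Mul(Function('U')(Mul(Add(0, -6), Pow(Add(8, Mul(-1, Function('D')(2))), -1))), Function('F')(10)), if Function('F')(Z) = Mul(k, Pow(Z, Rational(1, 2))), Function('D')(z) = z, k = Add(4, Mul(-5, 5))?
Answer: Mul(231, Pow(10, Rational(1, 2))) ≈ 730.49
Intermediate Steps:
k = -21 (k = Add(4, -25) = -21)
Function('F')(Z) = Mul(-21, Pow(Z, Rational(1, 2)))
Mul(Function('U')(Mul(Add(0, -6), Pow(Add(8, Mul(-1, Function('D')(2))), -1))), Function('F')(10)) = Mul(Mul(11, Pow(Mul(Add(0, -6), Pow(Add(8, Mul(-1, 2)), -1)), -1)), Mul(-21, Pow(10, Rational(1, 2)))) = Mul(Mul(11, Pow(Mul(-6, Pow(Add(8, -2), -1)), -1)), Mul(-21, Pow(10, Rational(1, 2)))) = Mul(Mul(11, Pow(Mul(-6, Pow(6, -1)), -1)), Mul(-21, Pow(10, Rational(1, 2)))) = Mul(Mul(11, Pow(Mul(-6, Rational(1, 6)), -1)), Mul(-21, Pow(10, Rational(1, 2)))) = Mul(Mul(11, Pow(-1, -1)), Mul(-21, Pow(10, Rational(1, 2)))) = Mul(Mul(11, -1), Mul(-21, Pow(10, Rational(1, 2)))) = Mul(-11, Mul(-21, Pow(10, Rational(1, 2)))) = Mul(231, Pow(10, Rational(1, 2)))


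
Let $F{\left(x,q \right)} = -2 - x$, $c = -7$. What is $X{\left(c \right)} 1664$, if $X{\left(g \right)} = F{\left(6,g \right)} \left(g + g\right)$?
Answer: $186368$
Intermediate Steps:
$X{\left(g \right)} = - 16 g$ ($X{\left(g \right)} = \left(-2 - 6\right) \left(g + g\right) = \left(-2 - 6\right) 2 g = - 8 \cdot 2 g = - 16 g$)
$X{\left(c \right)} 1664 = \left(-16\right) \left(-7\right) 1664 = 112 \cdot 1664 = 186368$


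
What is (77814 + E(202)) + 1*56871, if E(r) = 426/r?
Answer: 13603398/101 ≈ 1.3469e+5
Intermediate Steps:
(77814 + E(202)) + 1*56871 = (77814 + 426/202) + 1*56871 = (77814 + 426*(1/202)) + 56871 = (77814 + 213/101) + 56871 = 7859427/101 + 56871 = 13603398/101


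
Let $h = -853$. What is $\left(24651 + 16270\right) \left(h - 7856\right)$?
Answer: $-356380989$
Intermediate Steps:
$\left(24651 + 16270\right) \left(h - 7856\right) = \left(24651 + 16270\right) \left(-853 - 7856\right) = 40921 \left(-8709\right) = -356380989$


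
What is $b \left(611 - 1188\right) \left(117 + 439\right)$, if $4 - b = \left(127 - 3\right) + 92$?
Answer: $68012144$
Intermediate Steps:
$b = -212$ ($b = 4 - \left(\left(127 - 3\right) + 92\right) = 4 - \left(124 + 92\right) = 4 - 216 = -212$)
$b \left(611 - 1188\right) \left(117 + 439\right) = - 212 \left(611 - 1188\right) \left(117 + 439\right) = - 212 \left(\left(-577\right) 556\right) = \left(-212\right) \left(-320812\right) = 68012144$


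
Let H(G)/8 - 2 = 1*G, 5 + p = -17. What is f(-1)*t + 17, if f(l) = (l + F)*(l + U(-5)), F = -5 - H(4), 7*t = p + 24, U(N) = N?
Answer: 767/7 ≈ 109.57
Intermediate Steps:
p = -22 (p = -5 - 17 = -22)
H(G) = 16 + 8*G (H(G) = 16 + 8*(1*G) = 16 + 8*G)
t = 2/7 (t = (-22 + 24)/7 = (1/7)*2 = 2/7 ≈ 0.28571)
F = -53 (F = -5 - (16 + 8*4) = -5 - (16 + 32) = -5 - 1*48 = -5 - 48 = -53)
f(l) = (-53 + l)*(-5 + l) (f(l) = (l - 53)*(l - 5) = (-53 + l)*(-5 + l))
f(-1)*t + 17 = (265 + (-1)**2 - 58*(-1))*(2/7) + 17 = (265 + 1 + 58)*(2/7) + 17 = 324*(2/7) + 17 = 648/7 + 17 = 767/7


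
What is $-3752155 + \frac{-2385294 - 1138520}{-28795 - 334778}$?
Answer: $- \frac{194882675143}{51939} \approx -3.7521 \cdot 10^{6}$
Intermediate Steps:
$-3752155 + \frac{-2385294 - 1138520}{-28795 - 334778} = -3752155 - \frac{3523814}{-363573} = -3752155 - - \frac{503402}{51939} = -3752155 + \frac{503402}{51939} = - \frac{194882675143}{51939}$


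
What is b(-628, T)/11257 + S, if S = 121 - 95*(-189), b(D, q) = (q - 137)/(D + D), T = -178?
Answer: 255572804507/14138792 ≈ 18076.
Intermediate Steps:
b(D, q) = (-137 + q)/(2*D) (b(D, q) = (-137 + q)/((2*D)) = (-137 + q)*(1/(2*D)) = (-137 + q)/(2*D))
S = 18076 (S = 121 + 17955 = 18076)
b(-628, T)/11257 + S = ((½)*(-137 - 178)/(-628))/11257 + 18076 = ((½)*(-1/628)*(-315))*(1/11257) + 18076 = (315/1256)*(1/11257) + 18076 = 315/14138792 + 18076 = 255572804507/14138792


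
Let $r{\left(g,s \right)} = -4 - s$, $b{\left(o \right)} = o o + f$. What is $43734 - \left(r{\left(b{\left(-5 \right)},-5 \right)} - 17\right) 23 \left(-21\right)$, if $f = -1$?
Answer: $36006$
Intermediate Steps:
$b{\left(o \right)} = -1 + o^{2}$ ($b{\left(o \right)} = o o - 1 = o^{2} - 1 = -1 + o^{2}$)
$43734 - \left(r{\left(b{\left(-5 \right)},-5 \right)} - 17\right) 23 \left(-21\right) = 43734 - \left(\left(-4 - -5\right) - 17\right) 23 \left(-21\right) = 43734 - \left(\left(-4 + 5\right) - 17\right) 23 \left(-21\right) = 43734 - \left(1 - 17\right) 23 \left(-21\right) = 43734 - \left(-16\right) 23 \left(-21\right) = 43734 - \left(-368\right) \left(-21\right) = 43734 - 7728 = 36006$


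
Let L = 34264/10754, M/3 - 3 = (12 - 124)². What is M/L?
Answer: 202395657/17132 ≈ 11814.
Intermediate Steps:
M = 37641 (M = 9 + 3*(12 - 124)² = 9 + 3*(-112)² = 9 + 3*12544 = 9 + 37632 = 37641)
L = 17132/5377 (L = 34264*(1/10754) = 17132/5377 ≈ 3.1862)
M/L = 37641/(17132/5377) = 37641*(5377/17132) = 202395657/17132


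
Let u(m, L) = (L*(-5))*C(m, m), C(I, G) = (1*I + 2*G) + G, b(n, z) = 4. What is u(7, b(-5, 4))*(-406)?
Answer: 227360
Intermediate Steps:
C(I, G) = I + 3*G (C(I, G) = (I + 2*G) + G = I + 3*G)
u(m, L) = -20*L*m (u(m, L) = (L*(-5))*(m + 3*m) = (-5*L)*(4*m) = -20*L*m)
u(7, b(-5, 4))*(-406) = -20*4*7*(-406) = -560*(-406) = 227360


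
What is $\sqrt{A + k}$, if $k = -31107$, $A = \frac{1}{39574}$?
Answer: $\frac{i \sqrt{48716718574358}}{39574} \approx 176.37 i$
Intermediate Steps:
$A = \frac{1}{39574} \approx 2.5269 \cdot 10^{-5}$
$\sqrt{A + k} = \sqrt{\frac{1}{39574} - 31107} = \sqrt{- \frac{1231028417}{39574}} = \frac{i \sqrt{48716718574358}}{39574}$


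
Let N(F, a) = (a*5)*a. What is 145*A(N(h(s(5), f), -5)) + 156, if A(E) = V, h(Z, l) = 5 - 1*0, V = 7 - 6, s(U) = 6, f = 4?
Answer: 301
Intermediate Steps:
V = 1
h(Z, l) = 5 (h(Z, l) = 5 + 0 = 5)
N(F, a) = 5*a**2 (N(F, a) = (5*a)*a = 5*a**2)
A(E) = 1
145*A(N(h(s(5), f), -5)) + 156 = 145*1 + 156 = 145 + 156 = 301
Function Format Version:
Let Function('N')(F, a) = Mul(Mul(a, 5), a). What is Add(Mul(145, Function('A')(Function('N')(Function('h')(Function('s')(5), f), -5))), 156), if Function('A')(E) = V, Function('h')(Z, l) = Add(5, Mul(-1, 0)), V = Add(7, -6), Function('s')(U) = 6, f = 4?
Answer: 301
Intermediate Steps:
V = 1
Function('h')(Z, l) = 5 (Function('h')(Z, l) = Add(5, 0) = 5)
Function('N')(F, a) = Mul(5, Pow(a, 2)) (Function('N')(F, a) = Mul(Mul(5, a), a) = Mul(5, Pow(a, 2)))
Function('A')(E) = 1
Add(Mul(145, Function('A')(Function('N')(Function('h')(Function('s')(5), f), -5))), 156) = Add(Mul(145, 1), 156) = Add(145, 156) = 301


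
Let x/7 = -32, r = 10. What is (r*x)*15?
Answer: -33600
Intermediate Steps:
x = -224 (x = 7*(-32) = -224)
(r*x)*15 = (10*(-224))*15 = -2240*15 = -33600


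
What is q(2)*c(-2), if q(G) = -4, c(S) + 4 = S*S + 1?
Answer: -4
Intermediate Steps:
c(S) = -3 + S² (c(S) = -4 + (S*S + 1) = -4 + (S² + 1) = -4 + (1 + S²) = -3 + S²)
q(2)*c(-2) = -4*(-3 + (-2)²) = -4*(-3 + 4) = -4*1 = -4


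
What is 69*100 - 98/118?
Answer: 407051/59 ≈ 6899.2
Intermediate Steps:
69*100 - 98/118 = 6900 - 98*1/118 = 6900 - 49/59 = 407051/59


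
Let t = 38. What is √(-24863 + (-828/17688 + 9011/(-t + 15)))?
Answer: I*√29026527173754/33902 ≈ 158.92*I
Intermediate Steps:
√(-24863 + (-828/17688 + 9011/(-t + 15))) = √(-24863 + (-828/17688 + 9011/(-1*38 + 15))) = √(-24863 + (-828*1/17688 + 9011/(-38 + 15))) = √(-24863 + (-69/1474 + 9011/(-23))) = √(-24863 + (-69/1474 + 9011*(-1/23))) = √(-24863 + (-69/1474 - 9011/23)) = √(-24863 - 13283801/33902) = √(-856189227/33902) = I*√29026527173754/33902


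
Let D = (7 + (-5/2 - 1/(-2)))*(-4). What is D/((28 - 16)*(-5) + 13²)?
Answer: -20/109 ≈ -0.18349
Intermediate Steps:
D = -20 (D = (7 + (-5*½ - 1*(-½)))*(-4) = (7 + (-5/2 + ½))*(-4) = (7 - 2)*(-4) = 5*(-4) = -20)
D/((28 - 16)*(-5) + 13²) = -20/((28 - 16)*(-5) + 13²) = -20/(12*(-5) + 169) = -20/(-60 + 169) = -20/109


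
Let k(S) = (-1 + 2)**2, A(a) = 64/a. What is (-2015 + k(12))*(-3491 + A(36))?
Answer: 63245642/9 ≈ 7.0273e+6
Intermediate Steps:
k(S) = 1 (k(S) = 1**2 = 1)
(-2015 + k(12))*(-3491 + A(36)) = (-2015 + 1)*(-3491 + 64/36) = -2014*(-3491 + 64*(1/36)) = -2014*(-3491 + 16/9) = -2014*(-31403/9) = 63245642/9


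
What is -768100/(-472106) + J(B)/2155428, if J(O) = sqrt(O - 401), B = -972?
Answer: 384050/236053 + I*sqrt(1373)/2155428 ≈ 1.627 + 1.7191e-5*I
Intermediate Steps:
J(O) = sqrt(-401 + O)
-768100/(-472106) + J(B)/2155428 = -768100/(-472106) + sqrt(-401 - 972)/2155428 = -768100*(-1/472106) + sqrt(-1373)*(1/2155428) = 384050/236053 + (I*sqrt(1373))*(1/2155428) = 384050/236053 + I*sqrt(1373)/2155428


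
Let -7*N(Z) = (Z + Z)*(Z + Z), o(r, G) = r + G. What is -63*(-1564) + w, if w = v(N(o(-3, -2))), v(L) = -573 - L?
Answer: 685813/7 ≈ 97973.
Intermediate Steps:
o(r, G) = G + r
N(Z) = -4*Z**2/7 (N(Z) = -(Z + Z)*(Z + Z)/7 = -2*Z*2*Z/7 = -4*Z**2/7)
w = -3911/7 (w = -573 - (-4)*(-2 - 3)**2/7 = -573 - (-4)*(-5)**2/7 = -573 - (-4)*25/7 = -573 - 1*(-100/7) = -573 + 100/7 = -3911/7 ≈ -558.71)
-63*(-1564) + w = -63*(-1564) - 3911/7 = 98532 - 3911/7 = 685813/7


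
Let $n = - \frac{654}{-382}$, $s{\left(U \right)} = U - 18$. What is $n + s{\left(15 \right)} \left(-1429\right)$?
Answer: $\frac{819144}{191} \approx 4288.7$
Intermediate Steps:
$s{\left(U \right)} = -18 + U$ ($s{\left(U \right)} = U - 18 = -18 + U$)
$n = \frac{327}{191}$ ($n = \left(-654\right) \left(- \frac{1}{382}\right) = \frac{327}{191} \approx 1.712$)
$n + s{\left(15 \right)} \left(-1429\right) = \frac{327}{191} + \left(-18 + 15\right) \left(-1429\right) = \frac{327}{191} - -4287 = \frac{327}{191} + 4287 = \frac{819144}{191}$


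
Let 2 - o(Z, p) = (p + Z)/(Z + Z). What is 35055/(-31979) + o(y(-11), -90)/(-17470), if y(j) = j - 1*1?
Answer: -2449355589/2234692520 ≈ -1.0961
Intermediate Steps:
y(j) = -1 + j (y(j) = j - 1 = -1 + j)
o(Z, p) = 2 - (Z + p)/(2*Z) (o(Z, p) = 2 - (p + Z)/(Z + Z) = 2 - (Z + p)/(2*Z))
35055/(-31979) + o(y(-11), -90)/(-17470) = 35055/(-31979) + ((-1*(-90) + 3*(-1 - 11))/(2*(-1 - 11)))/(-17470) = 35055*(-1/31979) + ((½)*(90 + 3*(-12))/(-12))*(-1/17470) = -35055/31979 + ((½)*(-1/12)*(90 - 36))*(-1/17470) = -35055/31979 + ((½)*(-1/12)*54)*(-1/17470) = -35055/31979 - 9/4*(-1/17470) = -35055/31979 + 9/69880 = -2449355589/2234692520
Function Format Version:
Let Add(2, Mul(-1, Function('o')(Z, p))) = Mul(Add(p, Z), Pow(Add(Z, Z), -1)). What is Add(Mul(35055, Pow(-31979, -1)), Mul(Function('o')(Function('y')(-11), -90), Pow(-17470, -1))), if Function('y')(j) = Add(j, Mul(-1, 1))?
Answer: Rational(-2449355589, 2234692520) ≈ -1.0961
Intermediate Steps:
Function('y')(j) = Add(-1, j) (Function('y')(j) = Add(j, -1) = Add(-1, j))
Function('o')(Z, p) = Add(2, Mul(Rational(-1, 2), Pow(Z, -1), Add(Z, p))) (Function('o')(Z, p) = Add(2, Mul(-1, Mul(Add(p, Z), Pow(Add(Z, Z), -1)))) = Add(2, Mul(-1, Mul(Add(Z, p), Pow(Mul(2, Z), -1)))) = Add(2, Mul(-1, Mul(Add(Z, p), Mul(Rational(1, 2), Pow(Z, -1))))) = Add(2, Mul(-1, Mul(Rational(1, 2), Pow(Z, -1), Add(Z, p)))) = Add(2, Mul(Rational(-1, 2), Pow(Z, -1), Add(Z, p))))
Add(Mul(35055, Pow(-31979, -1)), Mul(Function('o')(Function('y')(-11), -90), Pow(-17470, -1))) = Add(Mul(35055, Pow(-31979, -1)), Mul(Mul(Rational(1, 2), Pow(Add(-1, -11), -1), Add(Mul(-1, -90), Mul(3, Add(-1, -11)))), Pow(-17470, -1))) = Add(Mul(35055, Rational(-1, 31979)), Mul(Mul(Rational(1, 2), Pow(-12, -1), Add(90, Mul(3, -12))), Rational(-1, 17470))) = Add(Rational(-35055, 31979), Mul(Mul(Rational(1, 2), Rational(-1, 12), Add(90, -36)), Rational(-1, 17470))) = Add(Rational(-35055, 31979), Mul(Mul(Rational(1, 2), Rational(-1, 12), 54), Rational(-1, 17470))) = Add(Rational(-35055, 31979), Mul(Rational(-9, 4), Rational(-1, 17470))) = Add(Rational(-35055, 31979), Rational(9, 69880)) = Rational(-2449355589, 2234692520)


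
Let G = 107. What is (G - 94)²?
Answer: 169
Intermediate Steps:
(G - 94)² = (107 - 94)² = 13² = 169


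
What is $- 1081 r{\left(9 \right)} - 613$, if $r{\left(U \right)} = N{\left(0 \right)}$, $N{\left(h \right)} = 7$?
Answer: $-8180$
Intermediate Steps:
$r{\left(U \right)} = 7$
$- 1081 r{\left(9 \right)} - 613 = \left(-1081\right) 7 - 613 = -7567 - 613 = -8180$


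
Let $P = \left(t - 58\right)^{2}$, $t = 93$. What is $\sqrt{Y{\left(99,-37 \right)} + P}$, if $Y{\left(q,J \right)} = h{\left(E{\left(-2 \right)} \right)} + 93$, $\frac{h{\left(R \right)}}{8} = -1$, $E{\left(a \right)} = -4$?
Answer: $\sqrt{1310} \approx 36.194$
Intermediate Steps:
$h{\left(R \right)} = -8$ ($h{\left(R \right)} = 8 \left(-1\right) = -8$)
$Y{\left(q,J \right)} = 85$ ($Y{\left(q,J \right)} = -8 + 93 = 85$)
$P = 1225$ ($P = \left(93 - 58\right)^{2} = 35^{2} = 1225$)
$\sqrt{Y{\left(99,-37 \right)} + P} = \sqrt{85 + 1225} = \sqrt{1310}$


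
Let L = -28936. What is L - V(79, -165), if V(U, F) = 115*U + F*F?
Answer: -65246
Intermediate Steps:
V(U, F) = F² + 115*U (V(U, F) = 115*U + F² = F² + 115*U)
L - V(79, -165) = -28936 - ((-165)² + 115*79) = -28936 - (27225 + 9085) = -28936 - 1*36310 = -28936 - 36310 = -65246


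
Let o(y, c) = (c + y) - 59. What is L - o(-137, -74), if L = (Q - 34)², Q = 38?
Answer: 286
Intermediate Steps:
o(y, c) = -59 + c + y
L = 16 (L = (38 - 34)² = 4² = 16)
L - o(-137, -74) = 16 - (-59 - 74 - 137) = 16 - 1*(-270) = 16 + 270 = 286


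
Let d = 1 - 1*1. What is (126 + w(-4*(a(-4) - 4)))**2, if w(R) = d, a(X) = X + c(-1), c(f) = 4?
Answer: 15876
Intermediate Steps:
d = 0 (d = 1 - 1 = 0)
a(X) = 4 + X (a(X) = X + 4 = 4 + X)
w(R) = 0
(126 + w(-4*(a(-4) - 4)))**2 = (126 + 0)**2 = 126**2 = 15876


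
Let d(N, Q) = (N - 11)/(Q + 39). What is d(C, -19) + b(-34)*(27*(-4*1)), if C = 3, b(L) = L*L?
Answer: -624242/5 ≈ -1.2485e+5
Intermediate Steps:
b(L) = L²
d(N, Q) = (-11 + N)/(39 + Q)
d(C, -19) + b(-34)*(27*(-4*1)) = (-11 + 3)/(39 - 19) + (-34)²*(27*(-4*1)) = -8/20 + 1156*(27*(-4)) = (1/20)*(-8) + 1156*(-108) = -⅖ - 124848 = -624242/5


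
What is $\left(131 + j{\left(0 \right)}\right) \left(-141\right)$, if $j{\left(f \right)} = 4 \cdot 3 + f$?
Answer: $-20163$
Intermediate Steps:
$j{\left(f \right)} = 12 + f$
$\left(131 + j{\left(0 \right)}\right) \left(-141\right) = \left(131 + \left(12 + 0\right)\right) \left(-141\right) = \left(131 + 12\right) \left(-141\right) = 143 \left(-141\right) = -20163$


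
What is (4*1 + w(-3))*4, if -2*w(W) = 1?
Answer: 14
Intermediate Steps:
w(W) = -½ (w(W) = -½*1 = -½)
(4*1 + w(-3))*4 = (4*1 - ½)*4 = (4 - ½)*4 = (7/2)*4 = 14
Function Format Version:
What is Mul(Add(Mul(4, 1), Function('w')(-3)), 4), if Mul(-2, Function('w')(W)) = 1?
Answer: 14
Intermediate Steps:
Function('w')(W) = Rational(-1, 2) (Function('w')(W) = Mul(Rational(-1, 2), 1) = Rational(-1, 2))
Mul(Add(Mul(4, 1), Function('w')(-3)), 4) = Mul(Add(Mul(4, 1), Rational(-1, 2)), 4) = Mul(Add(4, Rational(-1, 2)), 4) = Mul(Rational(7, 2), 4) = 14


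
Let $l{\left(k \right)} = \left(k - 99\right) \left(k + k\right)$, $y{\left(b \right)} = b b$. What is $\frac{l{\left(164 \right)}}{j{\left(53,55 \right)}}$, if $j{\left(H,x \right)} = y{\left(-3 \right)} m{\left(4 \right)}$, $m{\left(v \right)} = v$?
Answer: $\frac{5330}{9} \approx 592.22$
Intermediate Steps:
$y{\left(b \right)} = b^{2}$
$j{\left(H,x \right)} = 36$ ($j{\left(H,x \right)} = \left(-3\right)^{2} \cdot 4 = 9 \cdot 4 = 36$)
$l{\left(k \right)} = 2 k \left(-99 + k\right)$ ($l{\left(k \right)} = \left(-99 + k\right) 2 k = 2 k \left(-99 + k\right)$)
$\frac{l{\left(164 \right)}}{j{\left(53,55 \right)}} = \frac{2 \cdot 164 \left(-99 + 164\right)}{36} = 2 \cdot 164 \cdot 65 \cdot \frac{1}{36} = 21320 \cdot \frac{1}{36} = \frac{5330}{9}$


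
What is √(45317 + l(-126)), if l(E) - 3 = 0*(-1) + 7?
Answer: √45327 ≈ 212.90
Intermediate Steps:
l(E) = 10 (l(E) = 3 + (0*(-1) + 7) = 3 + (0 + 7) = 3 + 7 = 10)
√(45317 + l(-126)) = √(45317 + 10) = √45327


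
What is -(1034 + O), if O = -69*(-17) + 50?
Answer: -2257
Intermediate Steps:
O = 1223 (O = 1173 + 50 = 1223)
-(1034 + O) = -(1034 + 1223) = -1*2257 = -2257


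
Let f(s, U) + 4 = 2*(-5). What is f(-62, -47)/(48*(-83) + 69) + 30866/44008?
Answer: 60728251/86145660 ≈ 0.70495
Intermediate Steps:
f(s, U) = -14 (f(s, U) = -4 + 2*(-5) = -4 - 10 = -14)
f(-62, -47)/(48*(-83) + 69) + 30866/44008 = -14/(48*(-83) + 69) + 30866/44008 = -14/(-3984 + 69) + 30866*(1/44008) = -14/(-3915) + 15433/22004 = -14*(-1/3915) + 15433/22004 = 14/3915 + 15433/22004 = 60728251/86145660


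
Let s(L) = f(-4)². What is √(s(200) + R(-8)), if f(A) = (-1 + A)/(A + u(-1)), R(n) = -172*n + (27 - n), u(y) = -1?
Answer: 2*√353 ≈ 37.577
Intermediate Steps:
R(n) = 27 - 173*n
f(A) = 1 (f(A) = (-1 + A)/(A - 1) = (-1 + A)/(-1 + A) = 1)
s(L) = 1 (s(L) = 1² = 1)
√(s(200) + R(-8)) = √(1 + (27 - 173*(-8))) = √(1 + (27 + 1384)) = √(1 + 1411) = √1412 = 2*√353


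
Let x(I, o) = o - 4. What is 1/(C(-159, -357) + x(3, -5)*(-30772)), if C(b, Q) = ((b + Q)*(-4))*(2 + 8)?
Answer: 1/297588 ≈ 3.3604e-6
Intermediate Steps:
x(I, o) = -4 + o
C(b, Q) = -40*Q - 40*b (C(b, Q) = ((Q + b)*(-4))*10 = (-4*Q - 4*b)*10 = -40*Q - 40*b)
1/(C(-159, -357) + x(3, -5)*(-30772)) = 1/((-40*(-357) - 40*(-159)) + (-4 - 5)*(-30772)) = 1/((14280 + 6360) - 9*(-30772)) = 1/(20640 + 276948) = 1/297588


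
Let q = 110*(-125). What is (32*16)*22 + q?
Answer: -2486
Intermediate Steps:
q = -13750
(32*16)*22 + q = (32*16)*22 - 13750 = 512*22 - 13750 = 11264 - 13750 = -2486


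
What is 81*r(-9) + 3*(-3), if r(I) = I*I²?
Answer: -59058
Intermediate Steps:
r(I) = I³
81*r(-9) + 3*(-3) = 81*(-9)³ + 3*(-3) = 81*(-729) - 9 = -59049 - 9 = -59058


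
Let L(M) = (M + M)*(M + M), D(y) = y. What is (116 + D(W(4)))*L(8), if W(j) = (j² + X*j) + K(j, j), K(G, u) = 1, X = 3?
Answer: 37120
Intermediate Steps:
W(j) = 1 + j² + 3*j (W(j) = (j² + 3*j) + 1 = 1 + j² + 3*j)
L(M) = 4*M² (L(M) = (2*M)*(2*M) = 4*M²)
(116 + D(W(4)))*L(8) = (116 + (1 + 4² + 3*4))*(4*8²) = (116 + (1 + 16 + 12))*(4*64) = (116 + 29)*256 = 145*256 = 37120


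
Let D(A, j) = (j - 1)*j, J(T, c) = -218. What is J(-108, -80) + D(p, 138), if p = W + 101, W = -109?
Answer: 18688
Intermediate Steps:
p = -8 (p = -109 + 101 = -8)
D(A, j) = j*(-1 + j) (D(A, j) = (-1 + j)*j = j*(-1 + j))
J(-108, -80) + D(p, 138) = -218 + 138*(-1 + 138) = -218 + 138*137 = -218 + 18906 = 18688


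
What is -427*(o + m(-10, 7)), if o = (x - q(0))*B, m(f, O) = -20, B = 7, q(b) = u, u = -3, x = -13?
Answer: 38430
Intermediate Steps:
q(b) = -3
o = -70 (o = (-13 - 1*(-3))*7 = (-13 + 3)*7 = -10*7 = -70)
-427*(o + m(-10, 7)) = -427*(-70 - 20) = -427*(-90) = 38430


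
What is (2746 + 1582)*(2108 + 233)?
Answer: 10131848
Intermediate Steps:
(2746 + 1582)*(2108 + 233) = 4328*2341 = 10131848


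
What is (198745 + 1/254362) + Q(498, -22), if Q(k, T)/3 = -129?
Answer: 50454737597/254362 ≈ 1.9836e+5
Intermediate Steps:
Q(k, T) = -387 (Q(k, T) = 3*(-129) = -387)
(198745 + 1/254362) + Q(498, -22) = (198745 + 1/254362) - 387 = 50553175691/254362 - 387 = 50454737597/254362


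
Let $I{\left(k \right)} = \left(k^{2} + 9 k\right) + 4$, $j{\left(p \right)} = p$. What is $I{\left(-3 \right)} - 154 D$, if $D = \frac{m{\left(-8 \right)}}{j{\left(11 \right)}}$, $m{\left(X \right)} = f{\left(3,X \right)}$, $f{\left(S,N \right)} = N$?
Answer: $98$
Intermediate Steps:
$m{\left(X \right)} = X$
$I{\left(k \right)} = 4 + k^{2} + 9 k$
$D = - \frac{8}{11} \approx -0.72727$
$I{\left(-3 \right)} - 154 D = \left(4 + \left(-3\right)^{2} + 9 \left(-3\right)\right) - -112 = \left(4 + 9 - 27\right) + 112 = -14 + 112 = 98$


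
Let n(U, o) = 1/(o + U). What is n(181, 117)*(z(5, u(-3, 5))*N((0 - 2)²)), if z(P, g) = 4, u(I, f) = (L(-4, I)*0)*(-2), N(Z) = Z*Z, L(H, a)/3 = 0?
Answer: 32/149 ≈ 0.21477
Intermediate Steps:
L(H, a) = 0 (L(H, a) = 3*0 = 0)
N(Z) = Z²
u(I, f) = 0 (u(I, f) = (0*0)*(-2) = 0*(-2) = 0)
n(U, o) = 1/(U + o)
n(181, 117)*(z(5, u(-3, 5))*N((0 - 2)²)) = (4*((0 - 2)²)²)/(181 + 117) = (4*((-2)²)²)/298 = (4*4²)/298 = (4*16)/298 = (1/298)*64 = 32/149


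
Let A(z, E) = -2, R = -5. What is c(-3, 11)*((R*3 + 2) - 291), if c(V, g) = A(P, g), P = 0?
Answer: 608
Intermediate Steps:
c(V, g) = -2
c(-3, 11)*((R*3 + 2) - 291) = -2*((-5*3 + 2) - 291) = -2*((-15 + 2) - 291) = -2*(-13 - 291) = -2*(-304) = 608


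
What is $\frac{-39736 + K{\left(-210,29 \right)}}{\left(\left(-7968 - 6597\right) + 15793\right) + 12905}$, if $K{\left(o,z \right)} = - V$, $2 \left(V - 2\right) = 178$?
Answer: $- \frac{39827}{14133} \approx -2.818$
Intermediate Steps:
$V = 91$ ($V = 2 + \frac{1}{2} \cdot 178 = 2 + 89 = 91$)
$K{\left(o,z \right)} = -91$ ($K{\left(o,z \right)} = \left(-1\right) 91 = -91$)
$\frac{-39736 + K{\left(-210,29 \right)}}{\left(\left(-7968 - 6597\right) + 15793\right) + 12905} = \frac{-39736 - 91}{\left(\left(-7968 - 6597\right) + 15793\right) + 12905} = - \frac{39827}{\left(-14565 + 15793\right) + 12905} = - \frac{39827}{1228 + 12905} = - \frac{39827}{14133}$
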